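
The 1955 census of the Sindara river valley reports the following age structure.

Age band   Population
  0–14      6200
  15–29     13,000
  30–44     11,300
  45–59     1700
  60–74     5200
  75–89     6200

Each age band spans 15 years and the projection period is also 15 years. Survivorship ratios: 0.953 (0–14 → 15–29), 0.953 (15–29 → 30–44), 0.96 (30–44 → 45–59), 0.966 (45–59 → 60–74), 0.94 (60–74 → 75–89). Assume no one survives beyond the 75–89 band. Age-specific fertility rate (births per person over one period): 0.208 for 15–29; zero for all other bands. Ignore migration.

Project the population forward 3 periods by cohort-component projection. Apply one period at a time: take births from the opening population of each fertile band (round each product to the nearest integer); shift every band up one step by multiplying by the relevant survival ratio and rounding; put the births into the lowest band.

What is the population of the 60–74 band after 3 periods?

11489

Call the bands 1 to 6, youngest first.
[period 1]
Births: 13000 × 0.208 = 2704
Band 2: 6200 × 0.953 = 5909
Band 3: 13000 × 0.953 = 12389
Band 4: 11300 × 0.96 = 10848
Band 5: 1700 × 0.966 = 1642
Band 6: 5200 × 0.94 = 4888
Population now: 0–14=2704, 15–29=5909, 30–44=12389, 45–59=10848, 60–74=1642, 75–89=4888
[period 2]
Births: 5909 × 0.208 = 1229
Band 2: 2704 × 0.953 = 2577
Band 3: 5909 × 0.953 = 5631
Band 4: 12389 × 0.96 = 11893
Band 5: 10848 × 0.966 = 10479
Band 6: 1642 × 0.94 = 1543
Population now: 0–14=1229, 15–29=2577, 30–44=5631, 45–59=11893, 60–74=10479, 75–89=1543
[period 3]
Births: 2577 × 0.208 = 536
Band 2: 1229 × 0.953 = 1171
Band 3: 2577 × 0.953 = 2456
Band 4: 5631 × 0.96 = 5406
Band 5: 11893 × 0.966 = 11489
Band 6: 10479 × 0.94 = 9850
Population now: 0–14=536, 15–29=1171, 30–44=2456, 45–59=5406, 60–74=11489, 75–89=9850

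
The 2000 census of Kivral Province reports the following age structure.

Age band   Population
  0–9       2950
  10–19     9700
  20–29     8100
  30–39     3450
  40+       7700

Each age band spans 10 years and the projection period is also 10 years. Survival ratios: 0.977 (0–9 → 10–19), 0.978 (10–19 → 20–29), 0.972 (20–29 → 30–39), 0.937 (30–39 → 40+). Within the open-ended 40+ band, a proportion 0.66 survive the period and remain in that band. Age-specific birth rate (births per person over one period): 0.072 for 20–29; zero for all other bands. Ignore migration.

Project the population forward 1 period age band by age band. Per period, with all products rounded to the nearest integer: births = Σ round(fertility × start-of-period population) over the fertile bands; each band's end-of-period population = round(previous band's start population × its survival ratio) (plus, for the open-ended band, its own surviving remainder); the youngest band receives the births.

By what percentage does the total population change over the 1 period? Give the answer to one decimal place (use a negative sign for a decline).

Numbering the bands 1..5 from youngest to oldest:
After projecting period 1:
Births: 8100 * 0.072 = 583
Band 2: 2950 * 0.977 = 2882
Band 3: 9700 * 0.978 = 9487
Band 4: 8100 * 0.972 = 7873
Band 5: 3450 * 0.937 + 7700 * 0.66 = 3233 + 5082 = 8315
→ [583, 2882, 9487, 7873, 8315]
Total: 31900 → 29140; change = -2760; percentage change = -8.7%

-8.7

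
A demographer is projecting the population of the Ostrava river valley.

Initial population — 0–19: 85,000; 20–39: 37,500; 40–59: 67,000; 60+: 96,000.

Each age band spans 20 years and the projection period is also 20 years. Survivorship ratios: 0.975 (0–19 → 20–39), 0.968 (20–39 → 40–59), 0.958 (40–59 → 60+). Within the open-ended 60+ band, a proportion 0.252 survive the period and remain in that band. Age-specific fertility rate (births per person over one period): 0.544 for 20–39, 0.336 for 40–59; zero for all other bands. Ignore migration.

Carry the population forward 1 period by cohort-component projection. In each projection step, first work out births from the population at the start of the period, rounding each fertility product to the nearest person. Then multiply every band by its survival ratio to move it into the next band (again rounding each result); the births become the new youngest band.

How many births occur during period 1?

— Period 1 —
Births: 37500 * 0.544 = 20400 ; 67000 * 0.336 = 22512 → 42912
20–39: 85000 * 0.975 = 82875
40–59: 37500 * 0.968 = 36300
60+: 67000 * 0.958 + 96000 * 0.252 = 64186 + 24192 = 88378
End of period: [42912, 82875, 36300, 88378]

42912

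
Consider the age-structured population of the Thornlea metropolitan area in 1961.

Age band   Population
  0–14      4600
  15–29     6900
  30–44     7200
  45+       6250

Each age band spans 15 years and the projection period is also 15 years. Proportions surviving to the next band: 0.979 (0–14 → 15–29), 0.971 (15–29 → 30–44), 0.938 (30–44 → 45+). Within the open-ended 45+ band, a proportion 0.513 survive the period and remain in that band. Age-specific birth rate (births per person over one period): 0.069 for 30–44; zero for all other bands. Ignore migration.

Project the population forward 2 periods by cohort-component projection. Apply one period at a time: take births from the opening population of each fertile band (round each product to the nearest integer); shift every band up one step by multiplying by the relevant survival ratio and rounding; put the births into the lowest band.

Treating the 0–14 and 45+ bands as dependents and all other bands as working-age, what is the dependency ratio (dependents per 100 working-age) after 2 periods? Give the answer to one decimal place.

Call the bands 1 to 4, youngest first.
[period 1]
Births: 7200 × 0.069 = 497
Band 2: 4600 × 0.979 = 4503
Band 3: 6900 × 0.971 = 6700
Band 4: 7200 × 0.938 + 6250 × 0.513 = 6754 + 3206 = 9960
End of period: [497, 4503, 6700, 9960]
[period 2]
Births: 6700 × 0.069 = 462
Band 2: 497 × 0.979 = 487
Band 3: 4503 × 0.971 = 4372
Band 4: 6700 × 0.938 + 9960 × 0.513 = 6285 + 5109 = 11394
End of period: [462, 487, 4372, 11394]
Dependents (band 0–14 + band 45+) = 462 + 11394 = 11856; working-age = 4859; ratio = 11856/4859 × 100 = 244.0

244.0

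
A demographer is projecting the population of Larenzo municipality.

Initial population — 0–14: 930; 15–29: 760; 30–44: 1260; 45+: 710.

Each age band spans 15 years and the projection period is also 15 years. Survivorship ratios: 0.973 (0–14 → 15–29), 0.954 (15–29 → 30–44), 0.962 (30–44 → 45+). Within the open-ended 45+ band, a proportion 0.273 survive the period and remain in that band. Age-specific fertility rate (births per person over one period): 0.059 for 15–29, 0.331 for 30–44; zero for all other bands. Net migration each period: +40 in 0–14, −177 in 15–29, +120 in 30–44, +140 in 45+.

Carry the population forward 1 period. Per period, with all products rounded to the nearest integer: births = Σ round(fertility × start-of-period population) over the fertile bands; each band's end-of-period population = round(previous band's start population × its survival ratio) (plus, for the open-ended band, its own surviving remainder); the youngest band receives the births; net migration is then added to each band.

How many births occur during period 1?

462

Let group 1 be 0–14 through group 4 = 45+.
After projecting period 1:
Births: 760 × 0.059 = 45, 1260 × 0.331 = 417 ⇒ total 462
Group 2: 930 × 0.973 = 905
Group 3: 760 × 0.954 = 725
Group 4: 1260 × 0.962 + 710 × 0.273 = 1212 + 194 = 1406
Net migration: Group 1 + 40 → 502; Group 2 − 177 → 728; Group 3 + 120 → 845; Group 4 + 140 → 1546
→ [502, 728, 845, 1546]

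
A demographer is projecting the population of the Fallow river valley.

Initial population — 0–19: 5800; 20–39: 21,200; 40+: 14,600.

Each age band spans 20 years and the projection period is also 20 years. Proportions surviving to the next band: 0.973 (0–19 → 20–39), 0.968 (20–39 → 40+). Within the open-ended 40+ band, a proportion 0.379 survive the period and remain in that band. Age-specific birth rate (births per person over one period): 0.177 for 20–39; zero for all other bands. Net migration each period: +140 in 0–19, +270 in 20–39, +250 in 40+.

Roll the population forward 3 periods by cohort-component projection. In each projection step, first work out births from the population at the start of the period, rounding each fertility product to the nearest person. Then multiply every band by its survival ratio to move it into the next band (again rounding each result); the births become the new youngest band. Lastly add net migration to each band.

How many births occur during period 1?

3752

(Bands numbered youngest = 1 to oldest = 3.)
[period 1]
Births: 21200 * 0.177 = 3752
Band 2: 5800 * 0.973 = 5643
Band 3: 21200 * 0.968 + 14600 * 0.379 = 20522 + 5533 = 26055
Net migration: Band 1 + 140 → 3892; Band 2 + 270 → 5913; Band 3 + 250 → 26305
→ [3892, 5913, 26305]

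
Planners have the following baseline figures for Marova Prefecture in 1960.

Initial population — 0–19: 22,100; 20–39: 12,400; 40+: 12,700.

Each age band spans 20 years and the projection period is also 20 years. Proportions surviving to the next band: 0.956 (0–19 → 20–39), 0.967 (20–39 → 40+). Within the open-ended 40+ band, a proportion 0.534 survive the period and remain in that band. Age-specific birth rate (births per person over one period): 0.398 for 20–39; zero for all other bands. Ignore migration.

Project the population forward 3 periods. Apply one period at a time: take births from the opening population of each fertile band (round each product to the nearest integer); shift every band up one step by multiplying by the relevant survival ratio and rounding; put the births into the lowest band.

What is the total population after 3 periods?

Period 1.
Births: 12400 * 0.398 = 4935
20–39: 22100 * 0.956 = 21128
40+: 12400 * 0.967 + 12700 * 0.534 = 11991 + 6782 = 18773
Giving 4935 / 21128 / 18773.
Period 2.
Births: 21128 * 0.398 = 8409
20–39: 4935 * 0.956 = 4718
40+: 21128 * 0.967 + 18773 * 0.534 = 20431 + 10025 = 30456
Giving 8409 / 4718 / 30456.
Period 3.
Births: 4718 * 0.398 = 1878
20–39: 8409 * 0.956 = 8039
40+: 4718 * 0.967 + 30456 * 0.534 = 4562 + 16264 = 20826
Giving 1878 / 8039 / 20826.
Total after period 3: 1878 + 8039 + 20826 = 30743

30743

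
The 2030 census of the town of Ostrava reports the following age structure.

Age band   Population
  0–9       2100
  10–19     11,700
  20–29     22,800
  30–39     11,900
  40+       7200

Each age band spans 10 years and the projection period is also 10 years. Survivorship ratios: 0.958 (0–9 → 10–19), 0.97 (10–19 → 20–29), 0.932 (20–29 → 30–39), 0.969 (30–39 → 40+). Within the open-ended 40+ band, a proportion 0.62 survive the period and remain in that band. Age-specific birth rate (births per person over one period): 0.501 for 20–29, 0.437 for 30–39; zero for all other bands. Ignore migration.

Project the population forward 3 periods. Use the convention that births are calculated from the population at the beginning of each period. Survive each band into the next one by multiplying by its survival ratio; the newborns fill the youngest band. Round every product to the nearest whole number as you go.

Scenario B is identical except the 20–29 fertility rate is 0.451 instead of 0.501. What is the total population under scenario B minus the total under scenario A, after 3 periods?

-1701

Let group 1 be 0–9 through group 5 = 40+.
Period 1.
Births: 22800 × 0.501 = 11423 ; 11900 × 0.437 = 5200 → total 16623
Group 2: 2100 × 0.958 = 2012
Group 3: 11700 × 0.97 = 11349
Group 4: 22800 × 0.932 = 21250
Group 5: 11900 × 0.969 + 7200 × 0.62 = 11531 + 4464 = 15995
Giving 16623 / 2012 / 11349 / 21250 / 15995.
Period 2.
Births: 11349 × 0.501 = 5686 ; 21250 × 0.437 = 9286 → total 14972
Group 2: 16623 × 0.958 = 15925
Group 3: 2012 × 0.97 = 1952
Group 4: 11349 × 0.932 = 10577
Group 5: 21250 × 0.969 + 15995 × 0.62 = 20591 + 9917 = 30508
Giving 14972 / 15925 / 1952 / 10577 / 30508.
Period 3.
Births: 1952 × 0.501 = 978 ; 10577 × 0.437 = 4622 → total 5600
Group 2: 14972 × 0.958 = 14343
Group 3: 15925 × 0.97 = 15447
Group 4: 1952 × 0.932 = 1819
Group 5: 10577 × 0.969 + 30508 × 0.62 = 10249 + 18915 = 29164
Giving 5600 / 14343 / 15447 / 1819 / 29164.
Scenario A total after 3 periods: 66373
Scenario B projection —
Period 1.
Births: 22800 × 0.451 = 10283 ; 11900 × 0.437 = 5200 → total 15483
Group 2: 2100 × 0.958 = 2012
Group 3: 11700 × 0.97 = 11349
Group 4: 22800 × 0.932 = 21250
Group 5: 11900 × 0.969 + 7200 × 0.62 = 11531 + 4464 = 15995
Giving 15483 / 2012 / 11349 / 21250 / 15995.
Period 2.
Births: 11349 × 0.451 = 5118 ; 21250 × 0.437 = 9286 → total 14404
Group 2: 15483 × 0.958 = 14833
Group 3: 2012 × 0.97 = 1952
Group 4: 11349 × 0.932 = 10577
Group 5: 21250 × 0.969 + 15995 × 0.62 = 20591 + 9917 = 30508
Giving 14404 / 14833 / 1952 / 10577 / 30508.
Period 3.
Births: 1952 × 0.451 = 880 ; 10577 × 0.437 = 4622 → total 5502
Group 2: 14404 × 0.958 = 13799
Group 3: 14833 × 0.97 = 14388
Group 4: 1952 × 0.932 = 1819
Group 5: 10577 × 0.969 + 30508 × 0.62 = 10249 + 18915 = 29164
Giving 5502 / 13799 / 14388 / 1819 / 29164.
Scenario B total after 3 periods: 64672
Difference B − A = 64672 − 66373 = -1701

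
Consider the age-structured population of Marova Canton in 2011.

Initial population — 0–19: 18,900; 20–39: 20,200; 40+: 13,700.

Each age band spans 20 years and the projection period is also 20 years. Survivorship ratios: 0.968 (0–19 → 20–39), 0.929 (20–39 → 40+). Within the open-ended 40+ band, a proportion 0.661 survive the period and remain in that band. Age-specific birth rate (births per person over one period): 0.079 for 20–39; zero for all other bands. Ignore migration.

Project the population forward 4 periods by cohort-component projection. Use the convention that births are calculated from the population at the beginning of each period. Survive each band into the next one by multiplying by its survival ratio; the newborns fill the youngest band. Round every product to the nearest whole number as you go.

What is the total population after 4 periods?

Numbering the groups 1..3 from youngest to oldest:
[period 1]
Births: 20200 × 0.079 = 1596
Group 2: 18900 × 0.968 = 18295
Group 3: 20200 × 0.929 + 13700 × 0.661 = 18766 + 9056 = 27822
End of period: [1596, 18295, 27822]
[period 2]
Births: 18295 × 0.079 = 1445
Group 2: 1596 × 0.968 = 1545
Group 3: 18295 × 0.929 + 27822 × 0.661 = 16996 + 18390 = 35386
End of period: [1445, 1545, 35386]
[period 3]
Births: 1545 × 0.079 = 122
Group 2: 1445 × 0.968 = 1399
Group 3: 1545 × 0.929 + 35386 × 0.661 = 1435 + 23390 = 24825
End of period: [122, 1399, 24825]
[period 4]
Births: 1399 × 0.079 = 111
Group 2: 122 × 0.968 = 118
Group 3: 1399 × 0.929 + 24825 × 0.661 = 1300 + 16409 = 17709
End of period: [111, 118, 17709]
Total after period 4: 111 + 118 + 17709 = 17938

17938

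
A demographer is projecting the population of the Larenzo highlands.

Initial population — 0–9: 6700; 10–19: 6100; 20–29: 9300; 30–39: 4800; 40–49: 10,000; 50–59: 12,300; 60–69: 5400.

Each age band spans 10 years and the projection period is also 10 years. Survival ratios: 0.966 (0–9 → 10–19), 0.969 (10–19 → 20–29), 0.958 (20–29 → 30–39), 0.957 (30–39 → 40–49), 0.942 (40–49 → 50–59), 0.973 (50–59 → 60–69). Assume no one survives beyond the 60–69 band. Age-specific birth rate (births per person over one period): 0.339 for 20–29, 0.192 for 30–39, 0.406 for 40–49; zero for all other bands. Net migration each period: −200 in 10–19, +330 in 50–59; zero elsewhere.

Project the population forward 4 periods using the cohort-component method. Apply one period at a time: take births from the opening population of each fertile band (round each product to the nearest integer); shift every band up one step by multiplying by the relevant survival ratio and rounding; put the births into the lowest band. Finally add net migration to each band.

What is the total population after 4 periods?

43299

Let band 1 be 0–9 through band 7 = 60–69.
After projecting period 1:
Births: 9300 * 0.339 = 3153 ; 4800 * 0.192 = 922 ; 10000 * 0.406 = 4060 → total 8135
Band 2: 6700 * 0.966 = 6472
Band 3: 6100 * 0.969 = 5911
Band 4: 9300 * 0.958 = 8909
Band 5: 4800 * 0.957 = 4594
Band 6: 10000 * 0.942 = 9420
Band 7: 12300 * 0.973 = 11968
Net migration: Band 2 − 200 → 6272; Band 6 + 330 → 9750
End of period: [8135, 6272, 5911, 8909, 4594, 9750, 11968]
After projecting period 2:
Births: 5911 * 0.339 = 2004 ; 8909 * 0.192 = 1711 ; 4594 * 0.406 = 1865 → total 5580
Band 2: 8135 * 0.966 = 7858
Band 3: 6272 * 0.969 = 6078
Band 4: 5911 * 0.958 = 5663
Band 5: 8909 * 0.957 = 8526
Band 6: 4594 * 0.942 = 4328
Band 7: 9750 * 0.973 = 9487
Net migration: Band 2 − 200 → 7658; Band 6 + 330 → 4658
End of period: [5580, 7658, 6078, 5663, 8526, 4658, 9487]
After projecting period 3:
Births: 6078 * 0.339 = 2060 ; 5663 * 0.192 = 1087 ; 8526 * 0.406 = 3462 → total 6609
Band 2: 5580 * 0.966 = 5390
Band 3: 7658 * 0.969 = 7421
Band 4: 6078 * 0.958 = 5823
Band 5: 5663 * 0.957 = 5419
Band 6: 8526 * 0.942 = 8031
Band 7: 4658 * 0.973 = 4532
Net migration: Band 2 − 200 → 5190; Band 6 + 330 → 8361
End of period: [6609, 5190, 7421, 5823, 5419, 8361, 4532]
After projecting period 4:
Births: 7421 * 0.339 = 2516 ; 5823 * 0.192 = 1118 ; 5419 * 0.406 = 2200 → total 5834
Band 2: 6609 * 0.966 = 6384
Band 3: 5190 * 0.969 = 5029
Band 4: 7421 * 0.958 = 7109
Band 5: 5823 * 0.957 = 5573
Band 6: 5419 * 0.942 = 5105
Band 7: 8361 * 0.973 = 8135
Net migration: Band 2 − 200 → 6184; Band 6 + 330 → 5435
End of period: [5834, 6184, 5029, 7109, 5573, 5435, 8135]
Total after period 4: 5834 + 6184 + 5029 + 7109 + 5573 + 5435 + 8135 = 43299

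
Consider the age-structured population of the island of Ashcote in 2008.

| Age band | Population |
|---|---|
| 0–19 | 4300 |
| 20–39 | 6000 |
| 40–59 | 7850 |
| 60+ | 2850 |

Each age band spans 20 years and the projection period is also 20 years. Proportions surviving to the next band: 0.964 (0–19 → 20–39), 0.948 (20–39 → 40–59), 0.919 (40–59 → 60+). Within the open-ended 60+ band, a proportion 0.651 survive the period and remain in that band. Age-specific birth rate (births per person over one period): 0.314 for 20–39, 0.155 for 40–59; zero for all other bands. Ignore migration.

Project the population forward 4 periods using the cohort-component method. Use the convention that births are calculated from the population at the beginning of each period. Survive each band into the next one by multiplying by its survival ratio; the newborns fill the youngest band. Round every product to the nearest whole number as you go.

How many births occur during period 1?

Numbering the bands 1..4 from youngest to oldest:
[period 1]
Births: 6000 * 0.314 = 1884 ; 7850 * 0.155 = 1217 → 3101
Band 2: 4300 * 0.964 = 4145
Band 3: 6000 * 0.948 = 5688
Band 4: 7850 * 0.919 + 2850 * 0.651 = 7214 + 1855 = 9069
End of period: [3101, 4145, 5688, 9069]

3101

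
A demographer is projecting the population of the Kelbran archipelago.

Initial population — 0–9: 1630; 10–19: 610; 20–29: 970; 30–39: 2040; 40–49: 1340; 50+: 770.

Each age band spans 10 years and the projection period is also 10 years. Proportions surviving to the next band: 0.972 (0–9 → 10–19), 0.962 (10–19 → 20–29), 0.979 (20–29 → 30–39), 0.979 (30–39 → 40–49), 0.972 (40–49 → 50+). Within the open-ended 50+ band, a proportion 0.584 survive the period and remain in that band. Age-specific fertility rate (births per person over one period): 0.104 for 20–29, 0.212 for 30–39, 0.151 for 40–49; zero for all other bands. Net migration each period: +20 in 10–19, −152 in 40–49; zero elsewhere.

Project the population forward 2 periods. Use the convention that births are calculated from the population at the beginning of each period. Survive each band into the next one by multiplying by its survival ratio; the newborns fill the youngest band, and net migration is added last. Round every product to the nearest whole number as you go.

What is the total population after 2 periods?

Numbering the bands 1..6 from youngest to oldest:
After projecting period 1:
Births: 970 × 0.104 = 101  |  2040 × 0.212 = 432  |  1340 × 0.151 = 202 → 735
Band 2: 1630 × 0.972 = 1584
Band 3: 610 × 0.962 = 587
Band 4: 970 × 0.979 = 950
Band 5: 2040 × 0.979 = 1997
Band 6: 1340 × 0.972 + 770 × 0.584 = 1302 + 450 = 1752
Net migration: Band 2 + 20 → 1604; Band 5 − 152 → 1845
Population now: 0–9=735, 10–19=1604, 20–29=587, 30–39=950, 40–49=1845, 50+=1752
After projecting period 2:
Births: 587 × 0.104 = 61  |  950 × 0.212 = 201  |  1845 × 0.151 = 279 → 541
Band 2: 735 × 0.972 = 714
Band 3: 1604 × 0.962 = 1543
Band 4: 587 × 0.979 = 575
Band 5: 950 × 0.979 = 930
Band 6: 1845 × 0.972 + 1752 × 0.584 = 1793 + 1023 = 2816
Net migration: Band 2 + 20 → 734; Band 5 − 152 → 778
Population now: 0–9=541, 10–19=734, 20–29=1543, 30–39=575, 40–49=778, 50+=2816
Total after period 2: 541 + 734 + 1543 + 575 + 778 + 2816 = 6987

6987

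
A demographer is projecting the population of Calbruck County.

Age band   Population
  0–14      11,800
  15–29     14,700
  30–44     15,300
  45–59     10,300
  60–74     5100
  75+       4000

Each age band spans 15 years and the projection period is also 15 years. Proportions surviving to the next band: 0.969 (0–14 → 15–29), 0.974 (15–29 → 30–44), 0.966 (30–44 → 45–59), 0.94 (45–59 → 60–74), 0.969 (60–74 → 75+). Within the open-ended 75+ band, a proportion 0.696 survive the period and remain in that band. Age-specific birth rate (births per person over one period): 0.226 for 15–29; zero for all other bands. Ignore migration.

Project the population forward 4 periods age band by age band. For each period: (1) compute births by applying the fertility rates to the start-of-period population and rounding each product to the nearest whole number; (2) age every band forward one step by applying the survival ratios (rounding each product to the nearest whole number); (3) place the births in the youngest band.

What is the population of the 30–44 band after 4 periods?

Call the bands 1 to 6, youngest first.
After projecting period 1:
Births: 14700 * 0.226 = 3322
Band 2: 11800 * 0.969 = 11434
Band 3: 14700 * 0.974 = 14318
Band 4: 15300 * 0.966 = 14780
Band 5: 10300 * 0.94 = 9682
Band 6: 5100 * 0.969 + 4000 * 0.696 = 4942 + 2784 = 7726
Giving 3322 / 11434 / 14318 / 14780 / 9682 / 7726.
After projecting period 2:
Births: 11434 * 0.226 = 2584
Band 2: 3322 * 0.969 = 3219
Band 3: 11434 * 0.974 = 11137
Band 4: 14318 * 0.966 = 13831
Band 5: 14780 * 0.94 = 13893
Band 6: 9682 * 0.969 + 7726 * 0.696 = 9382 + 5377 = 14759
Giving 2584 / 3219 / 11137 / 13831 / 13893 / 14759.
After projecting period 3:
Births: 3219 * 0.226 = 727
Band 2: 2584 * 0.969 = 2504
Band 3: 3219 * 0.974 = 3135
Band 4: 11137 * 0.966 = 10758
Band 5: 13831 * 0.94 = 13001
Band 6: 13893 * 0.969 + 14759 * 0.696 = 13462 + 10272 = 23734
Giving 727 / 2504 / 3135 / 10758 / 13001 / 23734.
After projecting period 4:
Births: 2504 * 0.226 = 566
Band 2: 727 * 0.969 = 704
Band 3: 2504 * 0.974 = 2439
Band 4: 3135 * 0.966 = 3028
Band 5: 10758 * 0.94 = 10113
Band 6: 13001 * 0.969 + 23734 * 0.696 = 12598 + 16519 = 29117
Giving 566 / 704 / 2439 / 3028 / 10113 / 29117.

2439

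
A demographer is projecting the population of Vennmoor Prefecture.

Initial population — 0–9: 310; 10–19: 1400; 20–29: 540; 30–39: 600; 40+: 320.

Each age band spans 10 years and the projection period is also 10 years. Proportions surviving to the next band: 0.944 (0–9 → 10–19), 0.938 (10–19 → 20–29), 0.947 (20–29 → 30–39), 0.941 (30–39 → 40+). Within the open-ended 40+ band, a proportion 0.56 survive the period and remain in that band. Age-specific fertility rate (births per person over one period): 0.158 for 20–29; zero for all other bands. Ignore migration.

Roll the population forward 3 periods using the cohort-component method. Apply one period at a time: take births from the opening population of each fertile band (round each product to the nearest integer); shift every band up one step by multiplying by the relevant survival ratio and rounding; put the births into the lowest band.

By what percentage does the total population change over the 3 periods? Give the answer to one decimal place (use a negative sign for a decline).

Period 1.
Births: 540 * 0.158 = 85
10–19: 310 * 0.944 = 293
20–29: 1400 * 0.938 = 1313
30–39: 540 * 0.947 = 511
40+: 600 * 0.941 + 320 * 0.56 = 565 + 179 = 744
→ [85, 293, 1313, 511, 744]
Period 2.
Births: 1313 * 0.158 = 207
10–19: 85 * 0.944 = 80
20–29: 293 * 0.938 = 275
30–39: 1313 * 0.947 = 1243
40+: 511 * 0.941 + 744 * 0.56 = 481 + 417 = 898
→ [207, 80, 275, 1243, 898]
Period 3.
Births: 275 * 0.158 = 43
10–19: 207 * 0.944 = 195
20–29: 80 * 0.938 = 75
30–39: 275 * 0.947 = 260
40+: 1243 * 0.941 + 898 * 0.56 = 1170 + 503 = 1673
→ [43, 195, 75, 260, 1673]
Total: 3170 → 2246; change = -924; percentage change = -29.1%

-29.1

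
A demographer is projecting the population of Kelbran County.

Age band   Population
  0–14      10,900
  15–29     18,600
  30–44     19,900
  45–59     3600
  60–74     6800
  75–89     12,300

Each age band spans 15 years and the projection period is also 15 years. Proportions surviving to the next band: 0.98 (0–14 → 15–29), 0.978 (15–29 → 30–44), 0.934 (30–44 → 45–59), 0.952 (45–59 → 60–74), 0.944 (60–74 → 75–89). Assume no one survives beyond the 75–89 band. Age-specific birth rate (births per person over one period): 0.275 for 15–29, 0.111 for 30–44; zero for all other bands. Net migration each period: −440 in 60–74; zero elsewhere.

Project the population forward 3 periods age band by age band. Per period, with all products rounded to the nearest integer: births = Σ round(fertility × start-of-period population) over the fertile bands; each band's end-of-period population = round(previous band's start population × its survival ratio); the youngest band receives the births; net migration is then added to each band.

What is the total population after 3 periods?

56792

Let band 1 be 0–14 through band 6 = 75–89.
Period 1.
Births: 18600 × 0.275 = 5115 ; 19900 × 0.111 = 2209 — total 7324
Band 2: 10900 × 0.98 = 10682
Band 3: 18600 × 0.978 = 18191
Band 4: 19900 × 0.934 = 18587
Band 5: 3600 × 0.952 = 3427
Band 6: 6800 × 0.944 = 6419
Net migration: Band 5 − 440 → 2987
→ [7324, 10682, 18191, 18587, 2987, 6419]
Period 2.
Births: 10682 × 0.275 = 2938 ; 18191 × 0.111 = 2019 — total 4957
Band 2: 7324 × 0.98 = 7178
Band 3: 10682 × 0.978 = 10447
Band 4: 18191 × 0.934 = 16990
Band 5: 18587 × 0.952 = 17695
Band 6: 2987 × 0.944 = 2820
Net migration: Band 5 − 440 → 17255
→ [4957, 7178, 10447, 16990, 17255, 2820]
Period 3.
Births: 7178 × 0.275 = 1974 ; 10447 × 0.111 = 1160 — total 3134
Band 2: 4957 × 0.98 = 4858
Band 3: 7178 × 0.978 = 7020
Band 4: 10447 × 0.934 = 9757
Band 5: 16990 × 0.952 = 16174
Band 6: 17255 × 0.944 = 16289
Net migration: Band 5 − 440 → 15734
→ [3134, 4858, 7020, 9757, 15734, 16289]
Total after period 3: 3134 + 4858 + 7020 + 9757 + 15734 + 16289 = 56792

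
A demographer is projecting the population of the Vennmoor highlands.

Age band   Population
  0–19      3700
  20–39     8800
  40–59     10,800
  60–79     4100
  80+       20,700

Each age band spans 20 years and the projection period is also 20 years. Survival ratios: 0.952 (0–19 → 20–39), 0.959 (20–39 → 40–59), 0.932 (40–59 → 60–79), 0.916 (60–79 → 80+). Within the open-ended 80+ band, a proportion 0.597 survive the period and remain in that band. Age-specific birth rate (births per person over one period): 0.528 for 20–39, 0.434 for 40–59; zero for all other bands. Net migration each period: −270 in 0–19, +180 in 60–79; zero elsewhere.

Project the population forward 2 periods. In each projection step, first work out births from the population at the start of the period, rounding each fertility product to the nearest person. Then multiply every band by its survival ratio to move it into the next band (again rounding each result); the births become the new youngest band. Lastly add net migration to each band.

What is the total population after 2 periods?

44309

After projecting period 1:
Births: 8800 × 0.528 = 4646  |  10800 × 0.434 = 4687 ⇒ total 9333
20–39: 3700 × 0.952 = 3522
40–59: 8800 × 0.959 = 8439
60–79: 10800 × 0.932 = 10066
80+: 4100 × 0.916 + 20700 × 0.597 = 3756 + 12358 = 16114
Net migration: 0–19 − 270 → 9063; 60–79 + 180 → 10246
Population now: 0–19=9063, 20–39=3522, 40–59=8439, 60–79=10246, 80+=16114
After projecting period 2:
Births: 3522 × 0.528 = 1860  |  8439 × 0.434 = 3663 ⇒ total 5523
20–39: 9063 × 0.952 = 8628
40–59: 3522 × 0.959 = 3378
60–79: 8439 × 0.932 = 7865
80+: 10246 × 0.916 + 16114 × 0.597 = 9385 + 9620 = 19005
Net migration: 0–19 − 270 → 5253; 60–79 + 180 → 8045
Population now: 0–19=5253, 20–39=8628, 40–59=3378, 60–79=8045, 80+=19005
Total after period 2: 5253 + 8628 + 3378 + 8045 + 19005 = 44309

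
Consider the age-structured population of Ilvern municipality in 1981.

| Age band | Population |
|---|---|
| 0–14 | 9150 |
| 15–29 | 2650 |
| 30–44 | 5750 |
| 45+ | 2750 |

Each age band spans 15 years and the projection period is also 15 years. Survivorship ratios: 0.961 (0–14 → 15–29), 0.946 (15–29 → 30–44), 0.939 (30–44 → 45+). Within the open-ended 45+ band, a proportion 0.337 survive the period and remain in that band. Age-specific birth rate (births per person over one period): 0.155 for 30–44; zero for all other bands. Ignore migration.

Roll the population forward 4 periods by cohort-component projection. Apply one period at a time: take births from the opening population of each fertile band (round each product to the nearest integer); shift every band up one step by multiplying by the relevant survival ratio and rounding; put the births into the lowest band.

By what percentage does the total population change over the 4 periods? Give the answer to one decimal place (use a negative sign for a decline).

(Bands numbered youngest = 1 to oldest = 4.)
[period 1]
Births: 5750 × 0.155 = 891
Band 2: 9150 × 0.961 = 8793
Band 3: 2650 × 0.946 = 2507
Band 4: 5750 × 0.939 + 2750 × 0.337 = 5399 + 927 = 6326
→ [891, 8793, 2507, 6326]
[period 2]
Births: 2507 × 0.155 = 389
Band 2: 891 × 0.961 = 856
Band 3: 8793 × 0.946 = 8318
Band 4: 2507 × 0.939 + 6326 × 0.337 = 2354 + 2132 = 4486
→ [389, 856, 8318, 4486]
[period 3]
Births: 8318 × 0.155 = 1289
Band 2: 389 × 0.961 = 374
Band 3: 856 × 0.946 = 810
Band 4: 8318 × 0.939 + 4486 × 0.337 = 7811 + 1512 = 9323
→ [1289, 374, 810, 9323]
[period 4]
Births: 810 × 0.155 = 126
Band 2: 1289 × 0.961 = 1239
Band 3: 374 × 0.946 = 354
Band 4: 810 × 0.939 + 9323 × 0.337 = 761 + 3142 = 3903
→ [126, 1239, 354, 3903]
Total: 20300 → 5622; change = -14678; percentage change = -72.3%

-72.3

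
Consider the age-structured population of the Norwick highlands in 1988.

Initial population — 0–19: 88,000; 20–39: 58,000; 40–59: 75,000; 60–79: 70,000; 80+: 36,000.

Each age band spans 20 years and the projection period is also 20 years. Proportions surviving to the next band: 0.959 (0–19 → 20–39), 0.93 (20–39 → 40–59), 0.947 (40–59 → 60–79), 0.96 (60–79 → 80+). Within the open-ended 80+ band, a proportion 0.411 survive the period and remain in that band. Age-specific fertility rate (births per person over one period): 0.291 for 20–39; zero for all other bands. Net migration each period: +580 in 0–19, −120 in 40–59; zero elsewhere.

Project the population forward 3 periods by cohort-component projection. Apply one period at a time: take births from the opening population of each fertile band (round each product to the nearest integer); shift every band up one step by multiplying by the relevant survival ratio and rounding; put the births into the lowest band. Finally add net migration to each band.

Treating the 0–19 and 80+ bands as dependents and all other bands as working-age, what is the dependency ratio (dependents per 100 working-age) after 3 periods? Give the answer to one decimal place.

Let group 1 be 0–19 through group 5 = 80+.
After projecting period 1:
Births: 58000 × 0.291 = 16878
Group 2: 88000 × 0.959 = 84392
Group 3: 58000 × 0.93 = 53940
Group 4: 75000 × 0.947 = 71025
Group 5: 70000 × 0.96 + 36000 × 0.411 = 67200 + 14796 = 81996
Net migration: Group 1 + 580 → 17458; Group 3 − 120 → 53820
→ [17458, 84392, 53820, 71025, 81996]
After projecting period 2:
Births: 84392 × 0.291 = 24558
Group 2: 17458 × 0.959 = 16742
Group 3: 84392 × 0.93 = 78485
Group 4: 53820 × 0.947 = 50968
Group 5: 71025 × 0.96 + 81996 × 0.411 = 68184 + 33700 = 101884
Net migration: Group 1 + 580 → 25138; Group 3 − 120 → 78365
→ [25138, 16742, 78365, 50968, 101884]
After projecting period 3:
Births: 16742 × 0.291 = 4872
Group 2: 25138 × 0.959 = 24107
Group 3: 16742 × 0.93 = 15570
Group 4: 78365 × 0.947 = 74212
Group 5: 50968 × 0.96 + 101884 × 0.411 = 48929 + 41874 = 90803
Net migration: Group 1 + 580 → 5452; Group 3 − 120 → 15450
→ [5452, 24107, 15450, 74212, 90803]
Dependents (band 0–19 + band 80+) = 5452 + 90803 = 96255; working-age = 113769; ratio = 96255/113769 × 100 = 84.6

84.6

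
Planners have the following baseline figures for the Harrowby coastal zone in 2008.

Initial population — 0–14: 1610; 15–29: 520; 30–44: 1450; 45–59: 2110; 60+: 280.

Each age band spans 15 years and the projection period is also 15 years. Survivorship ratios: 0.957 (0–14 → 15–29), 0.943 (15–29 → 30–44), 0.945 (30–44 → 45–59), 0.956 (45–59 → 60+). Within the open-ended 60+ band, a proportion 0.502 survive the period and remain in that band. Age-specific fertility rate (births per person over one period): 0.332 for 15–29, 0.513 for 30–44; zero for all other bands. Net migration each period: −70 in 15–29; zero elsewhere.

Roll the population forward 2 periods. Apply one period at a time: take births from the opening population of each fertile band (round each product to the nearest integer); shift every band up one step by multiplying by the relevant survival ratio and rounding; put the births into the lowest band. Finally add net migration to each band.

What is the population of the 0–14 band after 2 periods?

739

Period 1.
Births: 520 × 0.332 = 173 ; 1450 × 0.513 = 744 ⇒ total 917
15–29: 1610 × 0.957 = 1541
30–44: 520 × 0.943 = 490
45–59: 1450 × 0.945 = 1370
60+: 2110 × 0.956 + 280 × 0.502 = 2017 + 141 = 2158
Net migration: 15–29 − 70 → 1471
→ [917, 1471, 490, 1370, 2158]
Period 2.
Births: 1471 × 0.332 = 488 ; 490 × 0.513 = 251 ⇒ total 739
15–29: 917 × 0.957 = 878
30–44: 1471 × 0.943 = 1387
45–59: 490 × 0.945 = 463
60+: 1370 × 0.956 + 2158 × 0.502 = 1310 + 1083 = 2393
Net migration: 15–29 − 70 → 808
→ [739, 808, 1387, 463, 2393]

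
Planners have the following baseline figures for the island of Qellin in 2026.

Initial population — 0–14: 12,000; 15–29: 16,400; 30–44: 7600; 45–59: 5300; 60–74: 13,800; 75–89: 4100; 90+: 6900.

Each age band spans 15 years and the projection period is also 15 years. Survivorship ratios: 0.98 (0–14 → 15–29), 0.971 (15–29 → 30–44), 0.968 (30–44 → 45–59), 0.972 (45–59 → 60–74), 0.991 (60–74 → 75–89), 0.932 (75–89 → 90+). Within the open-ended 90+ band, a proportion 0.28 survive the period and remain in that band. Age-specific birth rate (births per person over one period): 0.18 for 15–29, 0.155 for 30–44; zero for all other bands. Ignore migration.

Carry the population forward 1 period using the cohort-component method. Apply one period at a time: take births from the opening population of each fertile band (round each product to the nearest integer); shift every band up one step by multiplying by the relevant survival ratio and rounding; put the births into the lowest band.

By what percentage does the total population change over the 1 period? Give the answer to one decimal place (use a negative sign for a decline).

Call the groups 1 to 7, youngest first.
Period 1.
Births: 16400 × 0.18 = 2952 ; 7600 × 0.155 = 1178 — total 4130
Group 2: 12000 × 0.98 = 11760
Group 3: 16400 × 0.971 = 15924
Group 4: 7600 × 0.968 = 7357
Group 5: 5300 × 0.972 = 5152
Group 6: 13800 × 0.991 = 13676
Group 7: 4100 × 0.932 + 6900 × 0.28 = 3821 + 1932 = 5753
Giving 4130 / 11760 / 15924 / 7357 / 5152 / 13676 / 5753.
Total: 66100 → 63752; change = -2348; percentage change = -3.6%

-3.6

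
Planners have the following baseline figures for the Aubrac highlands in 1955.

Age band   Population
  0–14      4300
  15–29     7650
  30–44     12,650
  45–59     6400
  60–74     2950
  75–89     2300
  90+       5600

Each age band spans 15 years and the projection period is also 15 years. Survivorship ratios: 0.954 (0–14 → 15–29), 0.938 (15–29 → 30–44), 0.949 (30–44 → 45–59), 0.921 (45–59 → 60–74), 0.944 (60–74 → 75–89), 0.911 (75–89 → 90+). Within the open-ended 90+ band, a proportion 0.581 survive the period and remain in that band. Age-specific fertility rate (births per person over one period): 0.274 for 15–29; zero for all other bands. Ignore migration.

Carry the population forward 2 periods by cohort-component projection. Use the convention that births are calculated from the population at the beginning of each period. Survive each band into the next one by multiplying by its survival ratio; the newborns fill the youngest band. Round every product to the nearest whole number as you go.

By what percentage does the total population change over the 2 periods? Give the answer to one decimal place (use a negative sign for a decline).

Let group 1 be 0–14 through group 7 = 90+.
[period 1]
Births: 7650 × 0.274 = 2096
Group 2: 4300 × 0.954 = 4102
Group 3: 7650 × 0.938 = 7176
Group 4: 12650 × 0.949 = 12005
Group 5: 6400 × 0.921 = 5894
Group 6: 2950 × 0.944 = 2785
Group 7: 2300 × 0.911 + 5600 × 0.581 = 2095 + 3254 = 5349
End of period: [2096, 4102, 7176, 12005, 5894, 2785, 5349]
[period 2]
Births: 4102 × 0.274 = 1124
Group 2: 2096 × 0.954 = 2000
Group 3: 4102 × 0.938 = 3848
Group 4: 7176 × 0.949 = 6810
Group 5: 12005 × 0.921 = 11057
Group 6: 5894 × 0.944 = 5564
Group 7: 2785 × 0.911 + 5349 × 0.581 = 2537 + 3108 = 5645
End of period: [1124, 2000, 3848, 6810, 11057, 5564, 5645]
Total: 41850 → 36048; change = -5802; percentage change = -13.9%

-13.9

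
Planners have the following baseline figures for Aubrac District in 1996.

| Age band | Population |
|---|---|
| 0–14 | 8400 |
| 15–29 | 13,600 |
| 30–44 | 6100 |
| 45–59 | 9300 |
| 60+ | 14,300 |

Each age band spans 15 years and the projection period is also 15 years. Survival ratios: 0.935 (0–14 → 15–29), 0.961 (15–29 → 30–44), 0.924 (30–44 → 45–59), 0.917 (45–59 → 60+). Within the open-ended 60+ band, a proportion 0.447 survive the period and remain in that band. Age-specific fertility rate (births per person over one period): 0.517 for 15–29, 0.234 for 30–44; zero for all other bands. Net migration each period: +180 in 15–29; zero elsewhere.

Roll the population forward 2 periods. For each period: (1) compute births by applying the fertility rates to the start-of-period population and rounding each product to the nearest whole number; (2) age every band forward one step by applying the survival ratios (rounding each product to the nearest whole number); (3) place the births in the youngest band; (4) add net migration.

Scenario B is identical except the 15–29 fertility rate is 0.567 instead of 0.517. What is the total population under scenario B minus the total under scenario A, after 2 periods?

1037

After projecting period 1:
Births: 13600 × 0.517 = 7031 ; 6100 × 0.234 = 1427 → total 8458
15–29: 8400 × 0.935 = 7854
30–44: 13600 × 0.961 = 13070
45–59: 6100 × 0.924 = 5636
60+: 9300 × 0.917 + 14300 × 0.447 = 8528 + 6392 = 14920
Net migration: 15–29 + 180 → 8034
Population now: 0–14=8458, 15–29=8034, 30–44=13070, 45–59=5636, 60+=14920
After projecting period 2:
Births: 8034 × 0.517 = 4154 ; 13070 × 0.234 = 3058 → total 7212
15–29: 8458 × 0.935 = 7908
30–44: 8034 × 0.961 = 7721
45–59: 13070 × 0.924 = 12077
60+: 5636 × 0.917 + 14920 × 0.447 = 5168 + 6669 = 11837
Net migration: 15–29 + 180 → 8088
Population now: 0–14=7212, 15–29=8088, 30–44=7721, 45–59=12077, 60+=11837
Scenario A total after 2 periods: 46935
Scenario B projection —
After projecting period 1:
Births: 13600 × 0.567 = 7711 ; 6100 × 0.234 = 1427 → total 9138
15–29: 8400 × 0.935 = 7854
30–44: 13600 × 0.961 = 13070
45–59: 6100 × 0.924 = 5636
60+: 9300 × 0.917 + 14300 × 0.447 = 8528 + 6392 = 14920
Net migration: 15–29 + 180 → 8034
Population now: 0–14=9138, 15–29=8034, 30–44=13070, 45–59=5636, 60+=14920
After projecting period 2:
Births: 8034 × 0.567 = 4555 ; 13070 × 0.234 = 3058 → total 7613
15–29: 9138 × 0.935 = 8544
30–44: 8034 × 0.961 = 7721
45–59: 13070 × 0.924 = 12077
60+: 5636 × 0.917 + 14920 × 0.447 = 5168 + 6669 = 11837
Net migration: 15–29 + 180 → 8724
Population now: 0–14=7613, 15–29=8724, 30–44=7721, 45–59=12077, 60+=11837
Scenario B total after 2 periods: 47972
Difference B − A = 47972 − 46935 = 1037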